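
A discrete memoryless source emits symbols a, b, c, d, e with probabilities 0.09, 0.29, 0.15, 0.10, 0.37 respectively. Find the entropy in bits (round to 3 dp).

2.104 bits

H = −Σ pᵢ log₂ pᵢ.
−0.09·log₂(0.09) = 0.3127
−0.29·log₂(0.29) = 0.5179
−0.15·log₂(0.15) = 0.4105
−0.10·log₂(0.10) = 0.3322
−0.37·log₂(0.37) = 0.5307
Sum ≈ 2.1040 → 2.104 bits.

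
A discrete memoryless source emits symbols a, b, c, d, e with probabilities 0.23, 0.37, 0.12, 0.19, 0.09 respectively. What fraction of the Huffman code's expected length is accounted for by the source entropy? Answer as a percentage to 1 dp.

97.4%

Entropy H = −Σ p log₂ p ≈ 2.1533 bits.
Huffman merges: 9/100+3/25→21/100; 19/100+21/100→2/5; 23/100+37/100→3/5; 2/5+3/5→1. L = 221/100 ≈ 2.2100.
Efficiency = H/L = 2.1533/2.2100 = 97.4%.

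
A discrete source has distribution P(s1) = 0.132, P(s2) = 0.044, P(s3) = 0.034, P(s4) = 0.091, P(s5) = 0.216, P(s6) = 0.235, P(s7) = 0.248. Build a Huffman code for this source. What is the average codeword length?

Repeatedly combine the two least-probable nodes; the expected code length is the sum of the merged weights.
merge 17/500 + 11/250 → 39/500
merge 39/500 + 91/1000 → 169/1000
merge 33/250 + 169/1000 → 301/1000
merge 27/125 + 47/200 → 451/1000
merge 31/125 + 301/1000 → 549/1000
merge 451/1000 + 549/1000 → 1
L = 39/500 + 169/1000 + 301/1000 + 451/1000 + 549/1000 + 1 = 637/250 = 2.548 bits/symbol.

2.548 bits/symbol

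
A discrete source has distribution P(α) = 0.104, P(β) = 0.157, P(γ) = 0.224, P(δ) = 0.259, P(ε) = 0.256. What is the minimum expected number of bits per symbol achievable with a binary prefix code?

Repeatedly combine the two least-probable nodes; the expected code length is the sum of the merged weights.
merge 13/125 + 157/1000 → 261/1000
merge 28/125 + 32/125 → 12/25
merge 259/1000 + 261/1000 → 13/25
merge 12/25 + 13/25 → 1
L = 261/1000 + 12/25 + 13/25 + 1 = 2261/1000 = 2.261 bits/symbol.

2.261 bits/symbol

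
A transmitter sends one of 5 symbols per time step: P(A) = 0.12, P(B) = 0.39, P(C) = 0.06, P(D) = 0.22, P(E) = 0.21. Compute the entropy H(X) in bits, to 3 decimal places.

H = −Σ pᵢ log₂ pᵢ.
−0.12·log₂(0.12) = 0.3671
−0.39·log₂(0.39) = 0.5298
−0.06·log₂(0.06) = 0.2435
−0.22·log₂(0.22) = 0.4806
−0.21·log₂(0.21) = 0.4728
Sum ≈ 2.0938 → 2.094 bits.

2.094 bits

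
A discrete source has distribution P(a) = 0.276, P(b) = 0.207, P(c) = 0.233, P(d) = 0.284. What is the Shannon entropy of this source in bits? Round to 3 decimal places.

1.988 bits

H = −Σ pᵢ log₂ pᵢ.
−0.276·log₂(0.276) = 0.5126
−0.207·log₂(0.207) = 0.4704
−0.233·log₂(0.233) = 0.4897
−0.284·log₂(0.284) = 0.5158
Sum ≈ 1.9884 → 1.988 bits.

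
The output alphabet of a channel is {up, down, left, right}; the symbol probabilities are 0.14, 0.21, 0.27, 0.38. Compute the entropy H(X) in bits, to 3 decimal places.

1.910 bits

H = −Σ pᵢ log₂ pᵢ.
−0.14·log₂(0.14) = 0.3971
−0.21·log₂(0.21) = 0.4728
−0.27·log₂(0.27) = 0.5100
−0.38·log₂(0.38) = 0.5305
Sum ≈ 1.9104 → 1.910 bits.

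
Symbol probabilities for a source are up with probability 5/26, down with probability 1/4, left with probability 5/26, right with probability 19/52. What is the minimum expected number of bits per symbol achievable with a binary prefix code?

2 bits/symbol

Repeatedly combine the two least-probable nodes; the expected code length is the sum of the merged weights.
merge 5/26 + 5/26 → 5/13
merge 1/4 + 19/52 → 8/13
merge 5/13 + 8/13 → 1
L = 5/13 + 8/13 + 1 = 2 bits/symbol.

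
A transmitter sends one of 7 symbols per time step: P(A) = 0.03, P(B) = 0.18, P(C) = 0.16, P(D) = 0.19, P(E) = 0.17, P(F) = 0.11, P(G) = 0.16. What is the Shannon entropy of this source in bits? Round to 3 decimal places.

2.683 bits

H = −Σ pᵢ log₂ pᵢ.
−0.03·log₂(0.03) = 0.1518
−0.18·log₂(0.18) = 0.4453
−0.16·log₂(0.16) = 0.4230
−0.19·log₂(0.19) = 0.4552
−0.17·log₂(0.17) = 0.4346
−0.11·log₂(0.11) = 0.3503
−0.16·log₂(0.16) = 0.4230
Sum ≈ 2.6832 → 2.683 bits.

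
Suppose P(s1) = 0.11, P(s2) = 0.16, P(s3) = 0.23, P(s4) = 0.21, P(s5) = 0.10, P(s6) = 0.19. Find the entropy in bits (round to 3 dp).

H = −Σ pᵢ log₂ pᵢ.
−0.11·log₂(0.11) = 0.3503
−0.16·log₂(0.16) = 0.4230
−0.23·log₂(0.23) = 0.4877
−0.21·log₂(0.21) = 0.4728
−0.10·log₂(0.10) = 0.3322
−0.19·log₂(0.19) = 0.4552
Sum ≈ 2.5212 → 2.521 bits.

2.521 bits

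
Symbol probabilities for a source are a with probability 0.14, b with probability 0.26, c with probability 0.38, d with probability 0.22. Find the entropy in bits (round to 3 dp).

H = −Σ pᵢ log₂ pᵢ.
−0.14·log₂(0.14) = 0.3971
−0.26·log₂(0.26) = 0.5053
−0.38·log₂(0.38) = 0.5305
−0.22·log₂(0.22) = 0.4806
Sum ≈ 1.9134 → 1.913 bits.

1.913 bits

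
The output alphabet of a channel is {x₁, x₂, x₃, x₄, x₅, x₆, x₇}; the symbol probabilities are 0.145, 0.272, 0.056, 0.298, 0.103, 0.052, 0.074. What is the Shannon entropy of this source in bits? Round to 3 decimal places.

H = −Σ pᵢ log₂ pᵢ.
−0.145·log₂(0.145) = 0.4040
−0.272·log₂(0.272) = 0.5109
−0.056·log₂(0.056) = 0.2329
−0.298·log₂(0.298) = 0.5205
−0.103·log₂(0.103) = 0.3378
−0.052·log₂(0.052) = 0.2218
−0.074·log₂(0.074) = 0.2780
Sum ≈ 2.5058 → 2.506 bits.

2.506 bits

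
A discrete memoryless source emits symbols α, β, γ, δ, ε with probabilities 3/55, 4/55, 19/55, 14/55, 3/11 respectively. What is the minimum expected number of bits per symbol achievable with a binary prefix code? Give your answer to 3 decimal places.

Repeatedly combine the two least-probable nodes; the expected code length is the sum of the merged weights.
merge 3/55 + 4/55 → 7/55
merge 7/55 + 14/55 → 21/55
merge 3/11 + 19/55 → 34/55
merge 21/55 + 34/55 → 1
L = 7/55 + 21/55 + 34/55 + 1 = 117/55 ≈ 2.127 bits/symbol.

2.127 bits/symbol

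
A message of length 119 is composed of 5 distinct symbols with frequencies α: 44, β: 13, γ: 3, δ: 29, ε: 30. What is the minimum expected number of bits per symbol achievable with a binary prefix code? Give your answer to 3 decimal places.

Probabilities are the counts divided by 119.
Repeatedly combine the two least-probable nodes; the expected code length is the sum of the merged weights.
merge 3/119 + 13/119 → 16/119
merge 16/119 + 29/119 → 45/119
merge 30/119 + 44/119 → 74/119
merge 45/119 + 74/119 → 1
L = 16/119 + 45/119 + 74/119 + 1 = 254/119 ≈ 2.134 bits/symbol.

2.134 bits/symbol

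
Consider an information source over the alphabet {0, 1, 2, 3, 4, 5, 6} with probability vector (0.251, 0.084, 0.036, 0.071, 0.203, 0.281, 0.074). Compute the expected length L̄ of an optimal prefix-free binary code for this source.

2.53 bits/symbol

Repeatedly combine the two least-probable nodes; the expected code length is the sum of the merged weights.
merge 9/250 + 71/1000 → 107/1000
merge 37/500 + 21/250 → 79/500
merge 107/1000 + 79/500 → 53/200
merge 203/1000 + 251/1000 → 227/500
merge 53/200 + 281/1000 → 273/500
merge 227/500 + 273/500 → 1
L = 107/1000 + 79/500 + 53/200 + 227/500 + 273/500 + 1 = 253/100 = 2.53 bits/symbol.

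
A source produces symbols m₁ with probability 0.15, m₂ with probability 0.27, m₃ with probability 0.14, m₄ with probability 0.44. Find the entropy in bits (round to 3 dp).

H = −Σ pᵢ log₂ pᵢ.
−0.15·log₂(0.15) = 0.4105
−0.27·log₂(0.27) = 0.5100
−0.14·log₂(0.14) = 0.3971
−0.44·log₂(0.44) = 0.5211
Sum ≈ 1.8388 → 1.839 bits.

1.839 bits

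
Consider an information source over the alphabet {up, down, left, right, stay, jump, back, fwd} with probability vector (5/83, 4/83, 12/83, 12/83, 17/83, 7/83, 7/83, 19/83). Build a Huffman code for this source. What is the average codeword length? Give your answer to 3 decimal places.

Repeatedly combine the two least-probable nodes; the expected code length is the sum of the merged weights.
merge 4/83 + 5/83 → 9/83
merge 7/83 + 7/83 → 14/83
merge 9/83 + 12/83 → 21/83
merge 12/83 + 14/83 → 26/83
merge 17/83 + 19/83 → 36/83
merge 21/83 + 26/83 → 47/83
merge 36/83 + 47/83 → 1
L = 9/83 + 14/83 + 21/83 + 26/83 + 36/83 + 47/83 + 1 = 236/83 ≈ 2.843 bits/symbol.

2.843 bits/symbol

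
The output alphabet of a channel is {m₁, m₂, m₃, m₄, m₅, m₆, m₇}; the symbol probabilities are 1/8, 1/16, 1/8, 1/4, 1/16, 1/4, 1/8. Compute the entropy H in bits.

2.625 bits

Each probability is a power of 1/2, so log₂(1/p) is an integer.
H = Σ p·log₂(1/p) = 1/8·3 + 1/16·4 + 1/8·3 + 1/4·2 + 1/16·4 + 1/4·2 + 1/8·3 = 2.625 bits.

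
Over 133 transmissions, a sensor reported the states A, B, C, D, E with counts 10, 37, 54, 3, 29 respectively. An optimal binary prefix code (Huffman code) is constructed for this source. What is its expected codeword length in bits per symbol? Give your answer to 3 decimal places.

2.008 bits/symbol

Probabilities are the counts divided by 133.
Repeatedly combine the two least-probable nodes; the expected code length is the sum of the merged weights.
merge 3/133 + 10/133 → 13/133
merge 13/133 + 29/133 → 6/19
merge 37/133 + 6/19 → 79/133
merge 54/133 + 79/133 → 1
L = 13/133 + 6/19 + 79/133 + 1 = 267/133 ≈ 2.008 bits/symbol.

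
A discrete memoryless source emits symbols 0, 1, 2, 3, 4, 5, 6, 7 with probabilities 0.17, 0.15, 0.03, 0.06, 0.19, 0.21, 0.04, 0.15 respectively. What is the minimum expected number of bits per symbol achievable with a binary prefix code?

2.8 bits/symbol

Repeatedly combine the two least-probable nodes; the expected code length is the sum of the merged weights.
merge 3/100 + 1/25 → 7/100
merge 3/50 + 7/100 → 13/100
merge 13/100 + 3/20 → 7/25
merge 3/20 + 17/100 → 8/25
merge 19/100 + 21/100 → 2/5
merge 7/25 + 8/25 → 3/5
merge 2/5 + 3/5 → 1
L = 7/100 + 13/100 + 7/25 + 8/25 + 2/5 + 3/5 + 1 = 14/5 = 2.8 bits/symbol.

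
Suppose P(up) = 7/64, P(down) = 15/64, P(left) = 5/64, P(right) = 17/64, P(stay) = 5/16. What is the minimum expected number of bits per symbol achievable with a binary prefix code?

Repeatedly combine the two least-probable nodes; the expected code length is the sum of the merged weights.
merge 5/64 + 7/64 → 3/16
merge 3/16 + 15/64 → 27/64
merge 17/64 + 5/16 → 37/64
merge 27/64 + 37/64 → 1
L = 3/16 + 27/64 + 37/64 + 1 = 35/16 = 2.1875 bits/symbol.

2.1875 bits/symbol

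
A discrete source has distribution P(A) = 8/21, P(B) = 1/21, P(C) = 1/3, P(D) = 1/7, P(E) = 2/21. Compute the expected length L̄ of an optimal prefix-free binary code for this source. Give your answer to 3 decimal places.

2.048 bits/symbol

Repeatedly combine the two least-probable nodes; the expected code length is the sum of the merged weights.
merge 1/21 + 2/21 → 1/7
merge 1/7 + 1/7 → 2/7
merge 2/7 + 1/3 → 13/21
merge 8/21 + 13/21 → 1
L = 1/7 + 2/7 + 13/21 + 1 = 43/21 ≈ 2.048 bits/symbol.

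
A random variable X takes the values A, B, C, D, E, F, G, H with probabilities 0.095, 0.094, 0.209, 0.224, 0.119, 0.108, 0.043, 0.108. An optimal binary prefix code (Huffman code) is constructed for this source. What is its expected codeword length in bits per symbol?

Repeatedly combine the two least-probable nodes; the expected code length is the sum of the merged weights.
merge 43/1000 + 47/500 → 137/1000
merge 19/200 + 27/250 → 203/1000
merge 27/250 + 119/1000 → 227/1000
merge 137/1000 + 203/1000 → 17/50
merge 209/1000 + 28/125 → 433/1000
merge 227/1000 + 17/50 → 567/1000
merge 433/1000 + 567/1000 → 1
L = 137/1000 + 203/1000 + 227/1000 + 17/50 + 433/1000 + 567/1000 + 1 = 2907/1000 = 2.907 bits/symbol.

2.907 bits/symbol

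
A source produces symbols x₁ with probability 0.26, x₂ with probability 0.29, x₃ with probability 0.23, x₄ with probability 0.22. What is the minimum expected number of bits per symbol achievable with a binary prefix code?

2 bits/symbol

Repeatedly combine the two least-probable nodes; the expected code length is the sum of the merged weights.
merge 11/50 + 23/100 → 9/20
merge 13/50 + 29/100 → 11/20
merge 9/20 + 11/20 → 1
L = 9/20 + 11/20 + 1 = 2 bits/symbol.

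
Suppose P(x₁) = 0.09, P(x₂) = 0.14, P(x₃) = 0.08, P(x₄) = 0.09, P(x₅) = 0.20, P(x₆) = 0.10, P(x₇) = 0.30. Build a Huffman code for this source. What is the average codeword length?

2.67 bits/symbol

Repeatedly combine the two least-probable nodes; the expected code length is the sum of the merged weights.
merge 2/25 + 9/100 → 17/100
merge 9/100 + 1/10 → 19/100
merge 7/50 + 17/100 → 31/100
merge 19/100 + 1/5 → 39/100
merge 3/10 + 31/100 → 61/100
merge 39/100 + 61/100 → 1
L = 17/100 + 19/100 + 31/100 + 39/100 + 61/100 + 1 = 267/100 = 2.67 bits/symbol.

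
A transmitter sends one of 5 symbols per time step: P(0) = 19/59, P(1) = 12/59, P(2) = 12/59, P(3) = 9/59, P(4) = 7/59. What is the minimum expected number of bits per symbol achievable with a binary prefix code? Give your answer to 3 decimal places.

Repeatedly combine the two least-probable nodes; the expected code length is the sum of the merged weights.
merge 7/59 + 9/59 → 16/59
merge 12/59 + 12/59 → 24/59
merge 16/59 + 19/59 → 35/59
merge 24/59 + 35/59 → 1
L = 16/59 + 24/59 + 35/59 + 1 = 134/59 ≈ 2.271 bits/symbol.

2.271 bits/symbol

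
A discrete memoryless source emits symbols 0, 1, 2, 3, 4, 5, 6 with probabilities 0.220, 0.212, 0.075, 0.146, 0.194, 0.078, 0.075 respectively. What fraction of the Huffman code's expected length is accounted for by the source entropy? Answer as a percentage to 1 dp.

Entropy H = −Σ p log₂ p ≈ 2.6669 bits.
Huffman merges: 3/40+3/40→3/20; 39/500+73/500→28/125; 3/20+97/500→43/125; 53/250+11/50→54/125; 28/125+43/125→71/125; 54/125+71/125→1. L = 1359/500 ≈ 2.7180.
Efficiency = H/L = 2.6669/2.7180 = 98.1%.

98.1%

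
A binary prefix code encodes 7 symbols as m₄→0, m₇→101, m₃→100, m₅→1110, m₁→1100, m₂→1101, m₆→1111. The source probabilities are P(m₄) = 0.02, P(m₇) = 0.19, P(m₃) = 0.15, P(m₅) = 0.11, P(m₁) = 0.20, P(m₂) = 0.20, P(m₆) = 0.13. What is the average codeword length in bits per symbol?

L̄ = Σ pᵢ·ℓᵢ = 0.02·1 + 0.19·3 + 0.15·3 + 0.11·4 + 0.20·4 + 0.20·4 + 0.13·4 = 3.6 bits/symbol.

3.6 bits/symbol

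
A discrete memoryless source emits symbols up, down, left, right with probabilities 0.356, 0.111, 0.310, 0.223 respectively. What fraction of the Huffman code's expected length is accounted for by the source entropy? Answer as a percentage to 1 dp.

Entropy H = −Σ p log₂ p ≈ 1.8890 bits.
Huffman merges: 111/1000+223/1000→167/500; 31/100+167/500→161/250; 89/250+161/250→1. L = 989/500 ≈ 1.9780.
Efficiency = H/L = 1.8890/1.9780 = 95.5%.

95.5%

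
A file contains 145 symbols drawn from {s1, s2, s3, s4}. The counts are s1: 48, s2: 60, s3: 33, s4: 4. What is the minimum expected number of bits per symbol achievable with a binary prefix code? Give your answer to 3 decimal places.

Probabilities are the counts divided by 145.
Repeatedly combine the two least-probable nodes; the expected code length is the sum of the merged weights.
merge 4/145 + 33/145 → 37/145
merge 37/145 + 48/145 → 17/29
merge 12/29 + 17/29 → 1
L = 37/145 + 17/29 + 1 = 267/145 ≈ 1.841 bits/symbol.

1.841 bits/symbol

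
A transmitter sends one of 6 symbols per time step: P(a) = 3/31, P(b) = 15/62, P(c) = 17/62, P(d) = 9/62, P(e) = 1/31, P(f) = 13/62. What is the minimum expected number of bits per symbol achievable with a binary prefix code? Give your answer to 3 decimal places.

2.403 bits/symbol

Repeatedly combine the two least-probable nodes; the expected code length is the sum of the merged weights.
merge 1/31 + 3/31 → 4/31
merge 4/31 + 9/62 → 17/62
merge 13/62 + 15/62 → 14/31
merge 17/62 + 17/62 → 17/31
merge 14/31 + 17/31 → 1
L = 4/31 + 17/62 + 14/31 + 17/31 + 1 = 149/62 ≈ 2.403 bits/symbol.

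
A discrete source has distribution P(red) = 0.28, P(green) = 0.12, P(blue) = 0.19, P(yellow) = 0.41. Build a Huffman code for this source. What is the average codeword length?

Repeatedly combine the two least-probable nodes; the expected code length is the sum of the merged weights.
merge 3/25 + 19/100 → 31/100
merge 7/25 + 31/100 → 59/100
merge 41/100 + 59/100 → 1
L = 31/100 + 59/100 + 1 = 19/10 = 1.9 bits/symbol.

1.9 bits/symbol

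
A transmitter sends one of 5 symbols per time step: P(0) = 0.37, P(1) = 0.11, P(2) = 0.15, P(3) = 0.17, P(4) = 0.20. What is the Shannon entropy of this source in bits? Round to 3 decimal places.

2.191 bits

H = −Σ pᵢ log₂ pᵢ.
−0.37·log₂(0.37) = 0.5307
−0.11·log₂(0.11) = 0.3503
−0.15·log₂(0.15) = 0.4105
−0.17·log₂(0.17) = 0.4346
−0.20·log₂(0.20) = 0.4644
Sum ≈ 2.1905 → 2.191 bits.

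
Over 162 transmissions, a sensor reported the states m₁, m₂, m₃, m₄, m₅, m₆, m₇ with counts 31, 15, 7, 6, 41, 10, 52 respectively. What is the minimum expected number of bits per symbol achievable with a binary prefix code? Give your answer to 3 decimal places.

Probabilities are the counts divided by 162.
Repeatedly combine the two least-probable nodes; the expected code length is the sum of the merged weights.
merge 1/27 + 7/162 → 13/162
merge 5/81 + 13/162 → 23/162
merge 5/54 + 23/162 → 19/81
merge 31/162 + 19/81 → 23/54
merge 41/162 + 26/81 → 31/54
merge 23/54 + 31/54 → 1
L = 13/162 + 23/162 + 19/81 + 23/54 + 31/54 + 1 = 199/81 ≈ 2.457 bits/symbol.

2.457 bits/symbol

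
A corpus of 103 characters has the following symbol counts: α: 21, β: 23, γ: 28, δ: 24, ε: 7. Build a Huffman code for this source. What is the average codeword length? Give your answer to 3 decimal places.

2.272 bits/symbol

Probabilities are the counts divided by 103.
Repeatedly combine the two least-probable nodes; the expected code length is the sum of the merged weights.
merge 7/103 + 21/103 → 28/103
merge 23/103 + 24/103 → 47/103
merge 28/103 + 28/103 → 56/103
merge 47/103 + 56/103 → 1
L = 28/103 + 47/103 + 56/103 + 1 = 234/103 ≈ 2.272 bits/symbol.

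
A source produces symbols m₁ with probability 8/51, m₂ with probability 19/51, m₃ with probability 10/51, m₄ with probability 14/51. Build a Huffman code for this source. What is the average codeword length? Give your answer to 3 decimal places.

Repeatedly combine the two least-probable nodes; the expected code length is the sum of the merged weights.
merge 8/51 + 10/51 → 6/17
merge 14/51 + 6/17 → 32/51
merge 19/51 + 32/51 → 1
L = 6/17 + 32/51 + 1 = 101/51 ≈ 1.980 bits/symbol.

1.980 bits/symbol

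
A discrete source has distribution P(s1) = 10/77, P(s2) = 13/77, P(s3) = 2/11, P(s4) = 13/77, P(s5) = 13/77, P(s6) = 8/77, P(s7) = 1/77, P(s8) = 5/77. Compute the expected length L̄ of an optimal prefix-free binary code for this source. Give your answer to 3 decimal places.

2.896 bits/symbol

Repeatedly combine the two least-probable nodes; the expected code length is the sum of the merged weights.
merge 1/77 + 5/77 → 6/77
merge 6/77 + 8/77 → 2/11
merge 10/77 + 13/77 → 23/77
merge 13/77 + 13/77 → 26/77
merge 2/11 + 2/11 → 4/11
merge 23/77 + 26/77 → 7/11
merge 4/11 + 7/11 → 1
L = 6/77 + 2/11 + 23/77 + 26/77 + 4/11 + 7/11 + 1 = 223/77 ≈ 2.896 bits/symbol.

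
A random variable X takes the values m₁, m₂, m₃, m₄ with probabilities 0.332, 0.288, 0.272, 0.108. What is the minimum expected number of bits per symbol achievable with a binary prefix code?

2 bits/symbol

Repeatedly combine the two least-probable nodes; the expected code length is the sum of the merged weights.
merge 27/250 + 34/125 → 19/50
merge 36/125 + 83/250 → 31/50
merge 19/50 + 31/50 → 1
L = 19/50 + 31/50 + 1 = 2 bits/symbol.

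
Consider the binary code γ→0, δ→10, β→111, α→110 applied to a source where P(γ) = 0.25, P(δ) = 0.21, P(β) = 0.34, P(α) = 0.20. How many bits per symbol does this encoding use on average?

2.29 bits/symbol

L̄ = Σ pᵢ·ℓᵢ = 0.25·1 + 0.21·2 + 0.34·3 + 0.20·3 = 2.29 bits/symbol.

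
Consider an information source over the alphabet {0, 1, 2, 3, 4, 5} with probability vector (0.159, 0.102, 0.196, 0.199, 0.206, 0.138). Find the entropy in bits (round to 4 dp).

H = −Σ pᵢ log₂ pᵢ.
−0.159·log₂(0.159) = 0.4218
−0.102·log₂(0.102) = 0.3359
−0.196·log₂(0.196) = 0.4608
−0.199·log₂(0.199) = 0.4635
−0.206·log₂(0.206) = 0.4695
−0.138·log₂(0.138) = 0.3943
Sum ≈ 2.5459 → 2.5459 bits.

2.5459 bits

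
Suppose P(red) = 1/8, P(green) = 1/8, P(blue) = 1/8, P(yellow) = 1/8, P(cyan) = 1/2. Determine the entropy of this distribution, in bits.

Each probability is a power of 1/2, so log₂(1/p) is an integer.
H = Σ p·log₂(1/p) = 1/8·3 + 1/8·3 + 1/8·3 + 1/8·3 + 1/2·1 = 2 bits.

2 bits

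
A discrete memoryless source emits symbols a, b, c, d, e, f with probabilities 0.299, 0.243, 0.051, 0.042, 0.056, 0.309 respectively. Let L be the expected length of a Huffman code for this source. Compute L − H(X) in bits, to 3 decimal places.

0.058 bits

Entropy H = −Σ p log₂ p ≈ 2.1842 bits.
Huffman merges: 21/500+51/1000→93/1000; 7/125+93/1000→149/1000; 149/1000+243/1000→49/125; 299/1000+309/1000→76/125; 49/125+76/125→1. L = 1121/500 ≈ 2.2420.
L − H = 2.2420 − 2.1842 = 0.058 bits.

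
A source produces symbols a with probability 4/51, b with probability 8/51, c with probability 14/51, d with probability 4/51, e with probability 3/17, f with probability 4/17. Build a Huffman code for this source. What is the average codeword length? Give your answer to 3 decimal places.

2.471 bits/symbol

Repeatedly combine the two least-probable nodes; the expected code length is the sum of the merged weights.
merge 4/51 + 4/51 → 8/51
merge 8/51 + 8/51 → 16/51
merge 3/17 + 4/17 → 7/17
merge 14/51 + 16/51 → 10/17
merge 7/17 + 10/17 → 1
L = 8/51 + 16/51 + 7/17 + 10/17 + 1 = 42/17 ≈ 2.471 bits/symbol.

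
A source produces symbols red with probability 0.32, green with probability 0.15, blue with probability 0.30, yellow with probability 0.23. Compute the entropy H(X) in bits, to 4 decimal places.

1.9453 bits

H = −Σ pᵢ log₂ pᵢ.
−0.32·log₂(0.32) = 0.5260
−0.15·log₂(0.15) = 0.4105
−0.30·log₂(0.30) = 0.5211
−0.23·log₂(0.23) = 0.4877
Sum ≈ 1.9453 → 1.9453 bits.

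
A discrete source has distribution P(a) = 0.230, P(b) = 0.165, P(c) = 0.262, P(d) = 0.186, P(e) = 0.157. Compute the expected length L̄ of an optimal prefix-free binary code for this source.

2.322 bits/symbol

Repeatedly combine the two least-probable nodes; the expected code length is the sum of the merged weights.
merge 157/1000 + 33/200 → 161/500
merge 93/500 + 23/100 → 52/125
merge 131/500 + 161/500 → 73/125
merge 52/125 + 73/125 → 1
L = 161/500 + 52/125 + 73/125 + 1 = 1161/500 = 2.322 bits/symbol.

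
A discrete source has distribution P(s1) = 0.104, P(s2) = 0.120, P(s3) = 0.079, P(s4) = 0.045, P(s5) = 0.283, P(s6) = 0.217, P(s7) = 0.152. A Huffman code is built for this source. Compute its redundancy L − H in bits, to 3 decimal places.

Entropy H = −Σ p log₂ p ≈ 2.6041 bits.
Huffman merges: 9/200+79/1000→31/250; 13/125+3/25→28/125; 31/250+19/125→69/250; 217/1000+28/125→441/1000; 69/250+283/1000→559/1000; 441/1000+559/1000→1. L = 328/125 ≈ 2.6240.
L − H = 2.6240 − 2.6041 = 0.020 bits.

0.020 bits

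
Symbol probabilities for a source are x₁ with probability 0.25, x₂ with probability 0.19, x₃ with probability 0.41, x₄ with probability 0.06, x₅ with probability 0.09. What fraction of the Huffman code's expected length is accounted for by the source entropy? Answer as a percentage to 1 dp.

Entropy H = −Σ p log₂ p ≈ 2.0388 bits.
Huffman merges: 3/50+9/100→3/20; 3/20+19/100→17/50; 1/4+17/50→59/100; 41/100+59/100→1. L = 52/25 ≈ 2.0800.
Efficiency = H/L = 2.0388/2.0800 = 98.0%.

98.0%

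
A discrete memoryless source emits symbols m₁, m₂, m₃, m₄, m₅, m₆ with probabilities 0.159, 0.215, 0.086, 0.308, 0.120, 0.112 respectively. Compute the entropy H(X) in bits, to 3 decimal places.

H = −Σ pᵢ log₂ pᵢ.
−0.159·log₂(0.159) = 0.4218
−0.215·log₂(0.215) = 0.4768
−0.086·log₂(0.086) = 0.3044
−0.308·log₂(0.308) = 0.5233
−0.120·log₂(0.120) = 0.3671
−0.112·log₂(0.112) = 0.3537
Sum ≈ 2.4471 → 2.447 bits.

2.447 bits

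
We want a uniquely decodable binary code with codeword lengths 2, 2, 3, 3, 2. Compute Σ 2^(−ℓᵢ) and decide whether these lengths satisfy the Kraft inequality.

With common denominator 2^3 = 8: Σ 2^(−ℓᵢ) = 2/8 + 2/8 + 1/8 + 1/8 + 2/8 = 8/8 = 1.
Kraft's inequality requires Σ ≤ 1; here Σ = 1 ≤ 1, so such a prefix code exists.

1; yes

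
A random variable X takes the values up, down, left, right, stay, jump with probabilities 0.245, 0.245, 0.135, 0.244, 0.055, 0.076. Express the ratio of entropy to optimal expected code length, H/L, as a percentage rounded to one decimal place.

Entropy H = −Σ p log₂ p ≈ 2.3935 bits.
Huffman merges: 11/200+19/250→131/1000; 131/1000+27/200→133/500; 61/250+49/200→489/1000; 49/200+133/500→511/1000; 489/1000+511/1000→1. L = 2397/1000 ≈ 2.3970.
Efficiency = H/L = 2.3935/2.3970 = 99.9%.

99.9%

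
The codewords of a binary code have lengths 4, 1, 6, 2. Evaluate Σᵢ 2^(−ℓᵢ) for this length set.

0.828125

With common denominator 2^6 = 64: Σ 2^(−ℓᵢ) = 4/64 + 32/64 + 1/64 + 16/64 = 53/64 = 0.828125.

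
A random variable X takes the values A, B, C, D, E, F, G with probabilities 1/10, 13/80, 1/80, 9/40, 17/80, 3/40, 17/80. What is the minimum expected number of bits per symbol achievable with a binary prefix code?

Repeatedly combine the two least-probable nodes; the expected code length is the sum of the merged weights.
merge 1/80 + 3/40 → 7/80
merge 7/80 + 1/10 → 3/16
merge 13/80 + 3/16 → 7/20
merge 17/80 + 17/80 → 17/40
merge 9/40 + 7/20 → 23/40
merge 17/40 + 23/40 → 1
L = 7/80 + 3/16 + 7/20 + 17/40 + 23/40 + 1 = 21/8 = 2.625 bits/symbol.

2.625 bits/symbol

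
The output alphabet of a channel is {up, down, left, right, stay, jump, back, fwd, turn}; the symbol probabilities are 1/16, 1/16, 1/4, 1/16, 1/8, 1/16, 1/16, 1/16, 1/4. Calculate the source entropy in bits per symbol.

Each probability is a power of 1/2, so log₂(1/p) is an integer.
H = Σ p·log₂(1/p) = 1/16·4 + 1/16·4 + 1/4·2 + 1/16·4 + 1/8·3 + 1/16·4 + 1/16·4 + 1/16·4 + 1/4·2 = 2.875 bits.

2.875 bits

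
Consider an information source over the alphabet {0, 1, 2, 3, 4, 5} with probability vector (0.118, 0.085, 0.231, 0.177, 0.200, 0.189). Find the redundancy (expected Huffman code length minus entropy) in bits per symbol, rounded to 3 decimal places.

Entropy H = −Σ p log₂ p ≈ 2.5153 bits.
Huffman merges: 17/200+59/500→203/1000; 177/1000+189/1000→183/500; 1/5+203/1000→403/1000; 231/1000+183/500→597/1000; 403/1000+597/1000→1. L = 2569/1000 ≈ 2.5690.
L − H = 2.5690 − 2.5153 = 0.054 bits.

0.054 bits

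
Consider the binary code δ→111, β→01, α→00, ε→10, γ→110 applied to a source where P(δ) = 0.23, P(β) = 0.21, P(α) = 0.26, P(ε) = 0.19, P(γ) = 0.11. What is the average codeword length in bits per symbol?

2.34 bits/symbol

L̄ = Σ pᵢ·ℓᵢ = 0.23·3 + 0.21·2 + 0.26·2 + 0.19·2 + 0.11·3 = 2.34 bits/symbol.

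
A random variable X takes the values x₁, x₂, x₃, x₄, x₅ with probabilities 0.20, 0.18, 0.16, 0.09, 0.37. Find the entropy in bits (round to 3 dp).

2.176 bits

H = −Σ pᵢ log₂ pᵢ.
−0.20·log₂(0.20) = 0.4644
−0.18·log₂(0.18) = 0.4453
−0.16·log₂(0.16) = 0.4230
−0.09·log₂(0.09) = 0.3127
−0.37·log₂(0.37) = 0.5307
Sum ≈ 2.1761 → 2.176 bits.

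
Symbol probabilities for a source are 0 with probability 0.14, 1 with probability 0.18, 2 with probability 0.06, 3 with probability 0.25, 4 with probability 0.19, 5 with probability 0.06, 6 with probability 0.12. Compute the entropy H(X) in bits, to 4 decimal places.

H = −Σ pᵢ log₂ pᵢ.
−0.14·log₂(0.14) = 0.3971
−0.18·log₂(0.18) = 0.4453
−0.06·log₂(0.06) = 0.2435
−0.25·log₂(0.25) = 0.5000
−0.19·log₂(0.19) = 0.4552
−0.06·log₂(0.06) = 0.2435
−0.12·log₂(0.12) = 0.3671
Sum ≈ 2.6518 → 2.6518 bits.

2.6518 bits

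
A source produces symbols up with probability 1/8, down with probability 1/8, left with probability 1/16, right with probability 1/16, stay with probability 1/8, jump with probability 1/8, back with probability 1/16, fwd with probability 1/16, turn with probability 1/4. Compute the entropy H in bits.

Each probability is a power of 1/2, so log₂(1/p) is an integer.
H = Σ p·log₂(1/p) = 1/8·3 + 1/8·3 + 1/16·4 + 1/16·4 + 1/8·3 + 1/8·3 + 1/16·4 + 1/16·4 + 1/4·2 = 3 bits.

3 bits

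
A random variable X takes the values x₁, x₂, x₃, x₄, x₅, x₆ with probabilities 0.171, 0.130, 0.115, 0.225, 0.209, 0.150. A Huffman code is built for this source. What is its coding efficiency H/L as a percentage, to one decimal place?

99.1%

Entropy H = −Σ p log₂ p ≈ 2.5439 bits.
Huffman merges: 23/200+13/100→49/200; 3/20+171/1000→321/1000; 209/1000+9/40→217/500; 49/200+321/1000→283/500; 217/500+283/500→1. L = 1283/500 ≈ 2.5660.
Efficiency = H/L = 2.5439/2.5660 = 99.1%.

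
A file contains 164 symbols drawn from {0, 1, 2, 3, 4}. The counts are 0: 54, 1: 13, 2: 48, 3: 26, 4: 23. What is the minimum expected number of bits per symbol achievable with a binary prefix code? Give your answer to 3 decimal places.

Probabilities are the counts divided by 164.
Repeatedly combine the two least-probable nodes; the expected code length is the sum of the merged weights.
merge 13/164 + 23/164 → 9/41
merge 13/82 + 9/41 → 31/82
merge 12/41 + 27/82 → 51/82
merge 31/82 + 51/82 → 1
L = 9/41 + 31/82 + 51/82 + 1 = 91/41 ≈ 2.220 bits/symbol.

2.220 bits/symbol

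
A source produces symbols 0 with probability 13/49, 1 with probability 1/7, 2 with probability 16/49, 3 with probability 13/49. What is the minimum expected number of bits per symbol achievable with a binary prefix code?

2 bits/symbol

Repeatedly combine the two least-probable nodes; the expected code length is the sum of the merged weights.
merge 1/7 + 13/49 → 20/49
merge 13/49 + 16/49 → 29/49
merge 20/49 + 29/49 → 1
L = 20/49 + 29/49 + 1 = 2 bits/symbol.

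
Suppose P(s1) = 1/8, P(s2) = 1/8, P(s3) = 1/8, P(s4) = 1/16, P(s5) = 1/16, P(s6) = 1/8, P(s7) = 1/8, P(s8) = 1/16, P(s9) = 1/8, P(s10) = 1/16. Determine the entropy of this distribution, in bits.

3.25 bits

Each probability is a power of 1/2, so log₂(1/p) is an integer.
H = Σ p·log₂(1/p) = 1/8·3 + 1/8·3 + 1/8·3 + 1/16·4 + 1/16·4 + 1/8·3 + 1/8·3 + 1/16·4 + 1/8·3 + 1/16·4 = 3.25 bits.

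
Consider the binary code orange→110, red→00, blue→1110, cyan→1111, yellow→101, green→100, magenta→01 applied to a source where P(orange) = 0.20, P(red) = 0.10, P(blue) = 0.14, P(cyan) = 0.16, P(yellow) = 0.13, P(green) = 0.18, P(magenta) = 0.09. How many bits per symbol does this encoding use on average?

3.11 bits/symbol

L̄ = Σ pᵢ·ℓᵢ = 0.20·3 + 0.10·2 + 0.14·4 + 0.16·4 + 0.13·3 + 0.18·3 + 0.09·2 = 3.11 bits/symbol.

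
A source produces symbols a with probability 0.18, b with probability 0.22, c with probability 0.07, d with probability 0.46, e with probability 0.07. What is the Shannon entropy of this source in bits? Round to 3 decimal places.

1.978 bits

H = −Σ pᵢ log₂ pᵢ.
−0.18·log₂(0.18) = 0.4453
−0.22·log₂(0.22) = 0.4806
−0.07·log₂(0.07) = 0.2686
−0.46·log₂(0.46) = 0.5153
−0.07·log₂(0.07) = 0.2686
Sum ≈ 1.9783 → 1.978 bits.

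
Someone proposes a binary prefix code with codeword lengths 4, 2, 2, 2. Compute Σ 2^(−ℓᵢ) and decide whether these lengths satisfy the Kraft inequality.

0.8125; yes

With common denominator 2^4 = 16: Σ 2^(−ℓᵢ) = 1/16 + 4/16 + 4/16 + 4/16 = 13/16 = 0.8125.
Kraft's inequality requires Σ ≤ 1; here Σ = 0.8125 ≤ 1, so such a prefix code exists.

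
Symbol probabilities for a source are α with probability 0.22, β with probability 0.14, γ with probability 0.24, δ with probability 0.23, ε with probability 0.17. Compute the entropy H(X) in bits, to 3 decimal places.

2.294 bits

H = −Σ pᵢ log₂ pᵢ.
−0.22·log₂(0.22) = 0.4806
−0.14·log₂(0.14) = 0.3971
−0.24·log₂(0.24) = 0.4941
−0.23·log₂(0.23) = 0.4877
−0.17·log₂(0.17) = 0.4346
Sum ≈ 2.2941 → 2.294 bits.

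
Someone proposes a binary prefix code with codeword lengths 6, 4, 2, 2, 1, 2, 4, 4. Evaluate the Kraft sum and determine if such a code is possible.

With common denominator 2^6 = 64: Σ 2^(−ℓᵢ) = 1/64 + 4/64 + 16/64 + 16/64 + 32/64 + 16/64 + 4/64 + 4/64 = 93/64 = 1.453125.
Kraft's inequality requires Σ ≤ 1; here Σ = 1.453125 > 1, so no such prefix code exists.

1.453125; no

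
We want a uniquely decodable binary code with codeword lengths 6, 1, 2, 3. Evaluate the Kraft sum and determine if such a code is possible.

With common denominator 2^6 = 64: Σ 2^(−ℓᵢ) = 1/64 + 32/64 + 16/64 + 8/64 = 57/64 = 0.890625.
Kraft's inequality requires Σ ≤ 1; here Σ = 0.890625 ≤ 1, so such a prefix code exists.

0.890625; yes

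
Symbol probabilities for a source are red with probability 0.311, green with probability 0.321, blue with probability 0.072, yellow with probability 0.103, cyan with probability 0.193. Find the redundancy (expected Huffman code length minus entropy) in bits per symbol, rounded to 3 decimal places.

0.056 bits

Entropy H = −Σ p log₂ p ≈ 2.1194 bits.
Huffman merges: 9/125+103/1000→7/40; 7/40+193/1000→46/125; 311/1000+321/1000→79/125; 46/125+79/125→1. L = 87/40 ≈ 2.1750.
L − H = 2.1750 − 2.1194 = 0.056 bits.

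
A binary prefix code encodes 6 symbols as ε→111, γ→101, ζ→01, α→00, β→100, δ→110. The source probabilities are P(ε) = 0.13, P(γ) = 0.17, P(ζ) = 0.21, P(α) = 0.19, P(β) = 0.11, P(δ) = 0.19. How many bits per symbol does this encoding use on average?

2.6 bits/symbol

L̄ = Σ pᵢ·ℓᵢ = 0.13·3 + 0.17·3 + 0.21·2 + 0.19·2 + 0.11·3 + 0.19·3 = 2.6 bits/symbol.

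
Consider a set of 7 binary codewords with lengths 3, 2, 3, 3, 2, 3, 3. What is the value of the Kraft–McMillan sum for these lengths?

1.125

With common denominator 2^3 = 8: Σ 2^(−ℓᵢ) = 1/8 + 2/8 + 1/8 + 1/8 + 2/8 + 1/8 + 1/8 = 9/8 = 1.125.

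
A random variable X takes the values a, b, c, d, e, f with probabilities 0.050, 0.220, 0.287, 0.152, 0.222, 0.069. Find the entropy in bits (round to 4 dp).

H = −Σ pᵢ log₂ pᵢ.
−0.050·log₂(0.050) = 0.2161
−0.220·log₂(0.220) = 0.4806
−0.287·log₂(0.287) = 0.5169
−0.152·log₂(0.152) = 0.4131
−0.222·log₂(0.222) = 0.4820
−0.069·log₂(0.069) = 0.2662
Sum ≈ 2.3748 → 2.3748 bits.

2.3748 bits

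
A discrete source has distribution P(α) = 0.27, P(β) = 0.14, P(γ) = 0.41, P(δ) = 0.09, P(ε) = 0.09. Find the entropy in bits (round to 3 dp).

2.060 bits

H = −Σ pᵢ log₂ pᵢ.
−0.27·log₂(0.27) = 0.5100
−0.14·log₂(0.14) = 0.3971
−0.41·log₂(0.41) = 0.5274
−0.09·log₂(0.09) = 0.3127
−0.09·log₂(0.09) = 0.3127
Sum ≈ 2.0598 → 2.060 bits.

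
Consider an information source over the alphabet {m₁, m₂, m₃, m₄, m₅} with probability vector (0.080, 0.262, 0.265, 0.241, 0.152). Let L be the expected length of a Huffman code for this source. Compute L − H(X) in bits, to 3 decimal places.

Entropy H = −Σ p log₂ p ≈ 2.2134 bits.
Huffman merges: 2/25+19/125→29/125; 29/125+241/1000→473/1000; 131/500+53/200→527/1000; 473/1000+527/1000→1. L = 279/125 ≈ 2.2320.
L − H = 2.2320 − 2.2134 = 0.019 bits.

0.019 bits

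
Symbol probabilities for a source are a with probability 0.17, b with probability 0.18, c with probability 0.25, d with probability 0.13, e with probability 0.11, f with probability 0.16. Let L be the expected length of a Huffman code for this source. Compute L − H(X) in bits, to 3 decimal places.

Entropy H = −Σ p log₂ p ≈ 2.5358 bits.
Huffman merges: 11/100+13/100→6/25; 4/25+17/100→33/100; 9/50+6/25→21/50; 1/4+33/100→29/50; 21/50+29/50→1. L = 257/100 ≈ 2.5700.
L − H = 2.5700 − 2.5358 = 0.034 bits.

0.034 bits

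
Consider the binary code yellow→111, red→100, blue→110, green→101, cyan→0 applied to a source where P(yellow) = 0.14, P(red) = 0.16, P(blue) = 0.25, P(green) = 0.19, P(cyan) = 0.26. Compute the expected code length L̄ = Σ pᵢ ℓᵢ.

2.48 bits/symbol

L̄ = Σ pᵢ·ℓᵢ = 0.14·3 + 0.16·3 + 0.25·3 + 0.19·3 + 0.26·1 = 2.48 bits/symbol.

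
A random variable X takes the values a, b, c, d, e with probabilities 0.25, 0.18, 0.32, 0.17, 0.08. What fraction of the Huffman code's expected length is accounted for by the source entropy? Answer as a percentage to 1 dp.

Entropy H = −Σ p log₂ p ≈ 2.1974 bits.
Huffman merges: 2/25+17/100→1/4; 9/50+1/4→43/100; 1/4+8/25→57/100; 43/100+57/100→1. L = 9/4 ≈ 2.2500.
Efficiency = H/L = 2.1974/2.2500 = 97.7%.

97.7%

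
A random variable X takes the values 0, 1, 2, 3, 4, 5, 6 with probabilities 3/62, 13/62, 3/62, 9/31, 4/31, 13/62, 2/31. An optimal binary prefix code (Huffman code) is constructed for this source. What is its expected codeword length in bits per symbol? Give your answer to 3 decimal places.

2.548 bits/symbol

Repeatedly combine the two least-probable nodes; the expected code length is the sum of the merged weights.
merge 3/62 + 3/62 → 3/31
merge 2/31 + 3/31 → 5/31
merge 4/31 + 5/31 → 9/31
merge 13/62 + 13/62 → 13/31
merge 9/31 + 9/31 → 18/31
merge 13/31 + 18/31 → 1
L = 3/31 + 5/31 + 9/31 + 13/31 + 18/31 + 1 = 79/31 ≈ 2.548 bits/symbol.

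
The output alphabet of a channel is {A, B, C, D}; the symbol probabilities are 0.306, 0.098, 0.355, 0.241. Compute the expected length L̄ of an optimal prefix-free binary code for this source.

Repeatedly combine the two least-probable nodes; the expected code length is the sum of the merged weights.
merge 49/500 + 241/1000 → 339/1000
merge 153/500 + 339/1000 → 129/200
merge 71/200 + 129/200 → 1
L = 339/1000 + 129/200 + 1 = 248/125 = 1.984 bits/symbol.

1.984 bits/symbol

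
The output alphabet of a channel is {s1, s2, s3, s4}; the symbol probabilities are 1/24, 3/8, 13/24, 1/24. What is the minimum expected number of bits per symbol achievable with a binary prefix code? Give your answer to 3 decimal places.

Repeatedly combine the two least-probable nodes; the expected code length is the sum of the merged weights.
merge 1/24 + 1/24 → 1/12
merge 1/12 + 3/8 → 11/24
merge 11/24 + 13/24 → 1
L = 1/12 + 11/24 + 1 = 37/24 ≈ 1.542 bits/symbol.

1.542 bits/symbol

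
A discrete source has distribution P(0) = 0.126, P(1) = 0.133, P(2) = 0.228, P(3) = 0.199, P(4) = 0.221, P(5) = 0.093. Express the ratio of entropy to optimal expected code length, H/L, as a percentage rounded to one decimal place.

Entropy H = −Σ p log₂ p ≈ 2.5134 bits.
Huffman merges: 93/1000+63/500→219/1000; 133/1000+199/1000→83/250; 219/1000+221/1000→11/25; 57/250+83/250→14/25; 11/25+14/25→1. L = 2551/1000 ≈ 2.5510.
Efficiency = H/L = 2.5134/2.5510 = 98.5%.

98.5%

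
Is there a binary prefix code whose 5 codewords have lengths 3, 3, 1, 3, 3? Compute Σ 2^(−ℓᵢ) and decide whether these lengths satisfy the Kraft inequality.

With common denominator 2^3 = 8: Σ 2^(−ℓᵢ) = 1/8 + 1/8 + 4/8 + 1/8 + 1/8 = 8/8 = 1.
Kraft's inequality requires Σ ≤ 1; here Σ = 1 ≤ 1, so such a prefix code exists.

1; yes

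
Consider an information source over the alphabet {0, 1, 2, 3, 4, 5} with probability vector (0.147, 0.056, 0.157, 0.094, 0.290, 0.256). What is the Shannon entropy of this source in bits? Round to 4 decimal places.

2.4007 bits

H = −Σ pᵢ log₂ pᵢ.
−0.147·log₂(0.147) = 0.4066
−0.056·log₂(0.056) = 0.2329
−0.157·log₂(0.157) = 0.4194
−0.094·log₂(0.094) = 0.3207
−0.290·log₂(0.290) = 0.5179
−0.256·log₂(0.256) = 0.5032
Sum ≈ 2.4007 → 2.4007 bits.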